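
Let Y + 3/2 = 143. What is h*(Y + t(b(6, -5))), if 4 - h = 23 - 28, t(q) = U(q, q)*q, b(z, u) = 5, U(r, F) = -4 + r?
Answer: 2637/2 ≈ 1318.5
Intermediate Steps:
Y = 283/2 (Y = -3/2 + 143 = 283/2 ≈ 141.50)
t(q) = q*(-4 + q) (t(q) = (-4 + q)*q = q*(-4 + q))
h = 9 (h = 4 - (23 - 28) = 4 - 1*(-5) = 4 + 5 = 9)
h*(Y + t(b(6, -5))) = 9*(283/2 + 5*(-4 + 5)) = 9*(283/2 + 5*1) = 9*(283/2 + 5) = 9*(293/2) = 2637/2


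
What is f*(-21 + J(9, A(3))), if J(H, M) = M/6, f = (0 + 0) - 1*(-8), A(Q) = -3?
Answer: -172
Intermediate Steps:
f = 8 (f = 0 + 8 = 8)
J(H, M) = M/6 (J(H, M) = M*(⅙) = M/6)
f*(-21 + J(9, A(3))) = 8*(-21 + (⅙)*(-3)) = 8*(-21 - ½) = 8*(-43/2) = -172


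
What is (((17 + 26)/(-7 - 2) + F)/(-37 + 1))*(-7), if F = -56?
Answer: -3829/324 ≈ -11.818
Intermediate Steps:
(((17 + 26)/(-7 - 2) + F)/(-37 + 1))*(-7) = (((17 + 26)/(-7 - 2) - 56)/(-37 + 1))*(-7) = ((43/(-9) - 56)/(-36))*(-7) = ((43*(-1/9) - 56)*(-1/36))*(-7) = ((-43/9 - 56)*(-1/36))*(-7) = -547/9*(-1/36)*(-7) = (547/324)*(-7) = -3829/324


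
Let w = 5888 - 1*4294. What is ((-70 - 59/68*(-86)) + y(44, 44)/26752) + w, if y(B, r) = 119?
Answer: 727027751/454784 ≈ 1598.6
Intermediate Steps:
w = 1594 (w = 5888 - 4294 = 1594)
((-70 - 59/68*(-86)) + y(44, 44)/26752) + w = ((-70 - 59/68*(-86)) + 119/26752) + 1594 = ((-70 + 2537/34) + 119/26752) + 1594 = (157/34 + 119/26752) + 1594 = 2102055/454784 + 1594 = 727027751/454784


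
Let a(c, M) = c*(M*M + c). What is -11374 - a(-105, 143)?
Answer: 2124746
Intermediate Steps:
a(c, M) = c*(c + M²) (a(c, M) = c*(M² + c) = c*(c + M²))
-11374 - a(-105, 143) = -11374 - (-105)*(-105 + 143²) = -11374 - (-105)*(-105 + 20449) = -11374 - (-105)*20344 = -11374 - 1*(-2136120) = -11374 + 2136120 = 2124746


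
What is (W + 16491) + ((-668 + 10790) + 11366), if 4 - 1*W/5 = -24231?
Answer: 159154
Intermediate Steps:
W = 121175 (W = 20 - 5*(-24231) = 20 + 121155 = 121175)
(W + 16491) + ((-668 + 10790) + 11366) = (121175 + 16491) + ((-668 + 10790) + 11366) = 137666 + (10122 + 11366) = 137666 + 21488 = 159154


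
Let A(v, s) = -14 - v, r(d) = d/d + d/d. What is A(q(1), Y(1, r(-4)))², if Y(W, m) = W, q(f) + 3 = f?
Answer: 144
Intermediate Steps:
q(f) = -3 + f
r(d) = 2 (r(d) = 1 + 1 = 2)
A(q(1), Y(1, r(-4)))² = (-14 - (-3 + 1))² = (-14 - 1*(-2))² = (-14 + 2)² = (-12)² = 144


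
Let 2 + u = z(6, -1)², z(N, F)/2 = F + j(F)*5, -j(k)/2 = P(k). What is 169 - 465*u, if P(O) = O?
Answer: -149561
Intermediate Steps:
j(k) = -2*k
z(N, F) = -18*F (z(N, F) = 2*(F - 2*F*5) = 2*(F - 10*F) = 2*(-9*F) = -18*F)
u = 322 (u = -2 + (-18*(-1))² = -2 + 18² = -2 + 324 = 322)
169 - 465*u = 169 - 465*322 = 169 - 149730 = -149561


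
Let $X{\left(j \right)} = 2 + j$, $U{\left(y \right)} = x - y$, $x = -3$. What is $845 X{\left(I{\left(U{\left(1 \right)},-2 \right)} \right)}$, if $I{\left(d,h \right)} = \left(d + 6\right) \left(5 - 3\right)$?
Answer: $5070$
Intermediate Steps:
$U{\left(y \right)} = -3 - y$
$I{\left(d,h \right)} = 12 + 2 d$ ($I{\left(d,h \right)} = \left(6 + d\right) 2 = 12 + 2 d$)
$845 X{\left(I{\left(U{\left(1 \right)},-2 \right)} \right)} = 845 \left(2 + \left(12 + 2 \left(-3 - 1\right)\right)\right) = 845 \left(2 + \left(12 + 2 \left(-4\right)\right)\right) = 845 \left(2 + \left(12 - 8\right)\right) = 845 \left(2 + 4\right) = 845 \cdot 6 = 5070$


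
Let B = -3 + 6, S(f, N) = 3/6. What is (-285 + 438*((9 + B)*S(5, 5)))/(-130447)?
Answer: -2343/130447 ≈ -0.017961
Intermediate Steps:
S(f, N) = 1/2 (S(f, N) = 3*(1/6) = 1/2)
B = 3
(-285 + 438*((9 + B)*S(5, 5)))/(-130447) = (-285 + 438*((9 + 3)*(1/2)))/(-130447) = (-285 + 438*(12*(1/2)))*(-1/130447) = (-285 + 438*6)*(-1/130447) = (-285 + 2628)*(-1/130447) = 2343*(-1/130447) = -2343/130447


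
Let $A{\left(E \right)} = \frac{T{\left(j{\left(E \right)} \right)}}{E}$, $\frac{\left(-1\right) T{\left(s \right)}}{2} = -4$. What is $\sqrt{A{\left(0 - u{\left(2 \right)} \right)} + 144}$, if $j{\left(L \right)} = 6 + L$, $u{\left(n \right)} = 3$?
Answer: $\frac{2 \sqrt{318}}{3} \approx 11.888$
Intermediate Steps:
$T{\left(s \right)} = 8$ ($T{\left(s \right)} = \left(-2\right) \left(-4\right) = 8$)
$A{\left(E \right)} = \frac{8}{E}$
$\sqrt{A{\left(0 - u{\left(2 \right)} \right)} + 144} = \sqrt{\frac{8}{0 - 3} + 144} = \sqrt{\frac{8}{-3} + 144} = \sqrt{8 \left(- \frac{1}{3}\right) + 144} = \sqrt{- \frac{8}{3} + 144} = \sqrt{\frac{424}{3}} = \frac{2 \sqrt{318}}{3}$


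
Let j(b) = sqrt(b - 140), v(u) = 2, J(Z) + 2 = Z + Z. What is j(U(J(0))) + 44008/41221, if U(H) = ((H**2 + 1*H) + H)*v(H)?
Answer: 44008/41221 + 2*I*sqrt(35) ≈ 1.0676 + 11.832*I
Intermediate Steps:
J(Z) = -2 + 2*Z (J(Z) = -2 + (Z + Z) = -2 + 2*Z)
U(H) = 2*H**2 + 4*H (U(H) = ((H**2 + 1*H) + H)*2 = ((H**2 + H) + H)*2 = ((H + H**2) + H)*2 = (H**2 + 2*H)*2 = 2*H**2 + 4*H)
j(b) = sqrt(-140 + b)
j(U(J(0))) + 44008/41221 = sqrt(-140 + 2*(-2 + 2*0)*(2 + (-2 + 2*0))) + 44008/41221 = sqrt(-140 + 2*(-2 + 0)*(2 + (-2 + 0))) + 44008*(1/41221) = sqrt(-140 + 2*(-2)*(2 - 2)) + 44008/41221 = sqrt(-140 + 2*(-2)*0) + 44008/41221 = sqrt(-140 + 0) + 44008/41221 = sqrt(-140) + 44008/41221 = 2*I*sqrt(35) + 44008/41221 = 44008/41221 + 2*I*sqrt(35)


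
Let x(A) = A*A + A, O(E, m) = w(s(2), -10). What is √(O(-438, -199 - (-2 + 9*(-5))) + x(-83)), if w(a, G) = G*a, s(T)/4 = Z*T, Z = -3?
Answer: √7046 ≈ 83.940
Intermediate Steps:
s(T) = -12*T (s(T) = 4*(-3*T) = -12*T)
O(E, m) = 240 (O(E, m) = -(-120)*2 = -10*(-24) = 240)
x(A) = A + A² (x(A) = A² + A = A + A²)
√(O(-438, -199 - (-2 + 9*(-5))) + x(-83)) = √(240 - 83*(1 - 83)) = √(240 - 83*(-82)) = √(240 + 6806) = √7046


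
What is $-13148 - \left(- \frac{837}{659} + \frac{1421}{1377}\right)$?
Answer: $- \frac{11930844454}{907443} \approx -13148.0$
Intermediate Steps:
$-13148 - \left(- \frac{837}{659} + \frac{1421}{1377}\right) = -13148 - \left(- \frac{837}{659} + \frac{5684}{5508}\right) = -13148 + \left(\frac{837}{659} - \frac{1421}{1377}\right) = -13148 + \frac{216110}{907443} = - \frac{11930844454}{907443}$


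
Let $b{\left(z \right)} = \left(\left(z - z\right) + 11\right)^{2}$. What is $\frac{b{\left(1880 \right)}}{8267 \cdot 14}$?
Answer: $\frac{121}{115738} \approx 0.0010455$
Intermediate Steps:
$b{\left(z \right)} = 121$ ($b{\left(z \right)} = \left(0 + 11\right)^{2} = 11^{2} = 121$)
$\frac{b{\left(1880 \right)}}{8267 \cdot 14} = \frac{121}{8267 \cdot 14} = \frac{121}{115738}$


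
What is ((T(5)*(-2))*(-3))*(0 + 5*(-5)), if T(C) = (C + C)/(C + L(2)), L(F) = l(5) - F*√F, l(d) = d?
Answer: -3750/23 - 750*√2/23 ≈ -209.16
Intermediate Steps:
L(F) = 5 - F^(3/2) (L(F) = 5 - F*√F = 5 - F^(3/2))
T(C) = 2*C/(5 + C - 2*√2) (T(C) = (C + C)/(C + (5 - 2^(3/2))) = (2*C)/(C + (5 - 2*√2)) = (2*C)/(5 + C - 2*√2) = 2*C/(5 + C - 2*√2))
((T(5)*(-2))*(-3))*(0 + 5*(-5)) = (((2*5/(5 + 5 - 2*√2))*(-2))*(-3))*(0 + 5*(-5)) = (((2*5/(10 - 2*√2))*(-2))*(-3))*(0 - 25) = (((10/(10 - 2*√2))*(-2))*(-3))*(-25) = (-20/(10 - 2*√2)*(-3))*(-25) = (60/(10 - 2*√2))*(-25) = -1500/(10 - 2*√2)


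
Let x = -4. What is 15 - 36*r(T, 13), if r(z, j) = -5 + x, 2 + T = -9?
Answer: 339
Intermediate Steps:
T = -11 (T = -2 - 9 = -11)
r(z, j) = -9 (r(z, j) = -5 - 4 = -9)
15 - 36*r(T, 13) = 15 - 36*(-9) = 15 + 324 = 339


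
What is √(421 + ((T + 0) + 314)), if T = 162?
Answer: √897 ≈ 29.950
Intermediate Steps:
√(421 + ((T + 0) + 314)) = √(421 + ((162 + 0) + 314)) = √(421 + (162 + 314)) = √(421 + 476) = √897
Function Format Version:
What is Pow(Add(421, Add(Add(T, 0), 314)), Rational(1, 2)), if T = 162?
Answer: Pow(897, Rational(1, 2)) ≈ 29.950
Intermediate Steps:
Pow(Add(421, Add(Add(T, 0), 314)), Rational(1, 2)) = Pow(Add(421, Add(Add(162, 0), 314)), Rational(1, 2)) = Pow(Add(421, Add(162, 314)), Rational(1, 2)) = Pow(Add(421, 476), Rational(1, 2)) = Pow(897, Rational(1, 2))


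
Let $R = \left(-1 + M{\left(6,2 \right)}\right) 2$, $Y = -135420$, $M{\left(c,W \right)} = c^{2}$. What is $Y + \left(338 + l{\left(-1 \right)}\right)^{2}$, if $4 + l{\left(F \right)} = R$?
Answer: $27796$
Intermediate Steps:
$R = 70$ ($R = \left(-1 + 6^{2}\right) 2 = \left(-1 + 36\right) 2 = 35 \cdot 2 = 70$)
$l{\left(F \right)} = 66$ ($l{\left(F \right)} = -4 + 70 = 66$)
$Y + \left(338 + l{\left(-1 \right)}\right)^{2} = -135420 + \left(338 + 66\right)^{2} = -135420 + 404^{2} = -135420 + 163216 = 27796$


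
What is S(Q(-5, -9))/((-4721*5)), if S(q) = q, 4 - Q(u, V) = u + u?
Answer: -14/23605 ≈ -0.00059310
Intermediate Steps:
Q(u, V) = 4 - 2*u (Q(u, V) = 4 - (u + u) = 4 - 2*u)
S(Q(-5, -9))/((-4721*5)) = (4 - 2*(-5))/((-4721*5)) = (4 + 10)/(-23605) = 14*(-1/23605) = -14/23605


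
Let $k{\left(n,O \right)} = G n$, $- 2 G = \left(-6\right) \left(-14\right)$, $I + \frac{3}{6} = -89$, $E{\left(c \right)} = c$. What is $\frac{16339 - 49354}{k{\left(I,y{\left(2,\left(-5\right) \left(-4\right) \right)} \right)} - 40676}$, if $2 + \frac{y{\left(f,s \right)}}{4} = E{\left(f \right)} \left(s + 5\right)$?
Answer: $\frac{33015}{36917} \approx 0.8943$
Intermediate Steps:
$I = - \frac{179}{2}$ ($I = - \frac{1}{2} - 89 = - \frac{179}{2} \approx -89.5$)
$y{\left(f,s \right)} = -8 + 4 f \left(5 + s\right)$ ($y{\left(f,s \right)} = -8 + 4 f \left(s + 5\right) = -8 + 4 f \left(5 + s\right)$)
$G = -42$ ($G = - \frac{\left(-6\right) \left(-14\right)}{2} = \left(- \frac{1}{2}\right) 84 = -42$)
$k{\left(n,O \right)} = - 42 n$
$\frac{16339 - 49354}{k{\left(I,y{\left(2,\left(-5\right) \left(-4\right) \right)} \right)} - 40676} = \frac{16339 - 49354}{\left(-42\right) \left(- \frac{179}{2}\right) - 40676} = - \frac{33015}{3759 - 40676} = - \frac{33015}{-36917} = \left(-33015\right) \left(- \frac{1}{36917}\right) = \frac{33015}{36917}$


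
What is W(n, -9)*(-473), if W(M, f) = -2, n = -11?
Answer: 946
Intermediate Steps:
W(n, -9)*(-473) = -2*(-473) = 946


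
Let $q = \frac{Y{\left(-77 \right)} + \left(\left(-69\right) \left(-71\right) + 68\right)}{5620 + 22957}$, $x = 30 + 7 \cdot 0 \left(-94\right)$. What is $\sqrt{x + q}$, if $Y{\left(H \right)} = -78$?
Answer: $\frac{\sqrt{14657383}}{697} \approx 5.4928$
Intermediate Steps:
$x = 30$ ($x = 30 + 0 \left(-94\right) = 30 + 0 = 30$)
$q = \frac{4889}{28577}$ ($q = \frac{-78 + \left(\left(-69\right) \left(-71\right) + 68\right)}{5620 + 22957} = \frac{-78 + \left(4899 + 68\right)}{28577} = \left(-78 + 4967\right) \frac{1}{28577} = 4889 \cdot \frac{1}{28577} = \frac{4889}{28577} \approx 0.17108$)
$\sqrt{x + q} = \sqrt{30 + \frac{4889}{28577}} = \sqrt{\frac{862199}{28577}} = \frac{\sqrt{14657383}}{697}$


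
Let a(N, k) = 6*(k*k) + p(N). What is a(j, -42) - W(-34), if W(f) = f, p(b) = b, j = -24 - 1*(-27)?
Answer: 10621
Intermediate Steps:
j = 3 (j = -24 + 27 = 3)
a(N, k) = N + 6*k**2 (a(N, k) = 6*(k*k) + N = 6*k**2 + N = N + 6*k**2)
a(j, -42) - W(-34) = (3 + 6*(-42)**2) - 1*(-34) = (3 + 6*1764) + 34 = (3 + 10584) + 34 = 10587 + 34 = 10621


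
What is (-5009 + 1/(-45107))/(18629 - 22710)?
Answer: 225940964/184081667 ≈ 1.2274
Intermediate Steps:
(-5009 + 1/(-45107))/(18629 - 22710) = (-5009 - 1/45107)/(-4081) = -225940964/45107*(-1/4081) = 225940964/184081667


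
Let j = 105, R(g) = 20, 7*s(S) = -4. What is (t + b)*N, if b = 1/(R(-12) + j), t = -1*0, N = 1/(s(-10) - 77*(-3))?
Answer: 7/201625 ≈ 3.4718e-5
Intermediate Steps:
s(S) = -4/7 (s(S) = (1/7)*(-4) = -4/7)
N = 7/1613 (N = 1/(-4/7 - 77*(-3)) = 1/(-4/7 + 231) = 1/(1613/7) = 7/1613 ≈ 0.0043397)
t = 0
b = 1/125 (b = 1/(20 + 105) = 1/125 ≈ 0.0080000)
(t + b)*N = (0 + 1/125)*(7/1613) = (1/125)*(7/1613) = 7/201625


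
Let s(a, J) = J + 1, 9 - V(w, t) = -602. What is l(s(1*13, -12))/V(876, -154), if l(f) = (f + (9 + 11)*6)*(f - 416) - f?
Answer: -46532/611 ≈ -76.157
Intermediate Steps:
V(w, t) = 611 (V(w, t) = 9 - 1*(-602) = 9 + 602 = 611)
s(a, J) = 1 + J
l(f) = -f + (-416 + f)*(120 + f) (l(f) = (f + 20*6)*(-416 + f) - f = (f + 120)*(-416 + f) - f = (120 + f)*(-416 + f) - f = (-416 + f)*(120 + f) - f = -f + (-416 + f)*(120 + f))
l(s(1*13, -12))/V(876, -154) = (-49920 + (1 - 12)² - 297*(1 - 12))/611 = (-49920 + (-11)² - 297*(-11))*(1/611) = (-49920 + 121 + 3267)*(1/611) = -46532*1/611 = -46532/611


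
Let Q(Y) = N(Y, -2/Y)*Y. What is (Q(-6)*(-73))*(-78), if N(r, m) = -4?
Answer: 136656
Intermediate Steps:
Q(Y) = -4*Y
(Q(-6)*(-73))*(-78) = (-4*(-6)*(-73))*(-78) = (24*(-73))*(-78) = -1752*(-78) = 136656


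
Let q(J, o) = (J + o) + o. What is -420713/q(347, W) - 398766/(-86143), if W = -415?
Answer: 36434083937/41607069 ≈ 875.67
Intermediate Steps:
q(J, o) = J + 2*o
-420713/q(347, W) - 398766/(-86143) = -420713/(347 + 2*(-415)) - 398766/(-86143) = -420713/(347 - 830) - 398766*(-1/86143) = -420713/(-483) + 398766/86143 = -420713*(-1/483) + 398766/86143 = 420713/483 + 398766/86143 = 36434083937/41607069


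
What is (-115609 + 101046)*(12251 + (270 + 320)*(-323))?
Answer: 2596859597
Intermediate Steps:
(-115609 + 101046)*(12251 + (270 + 320)*(-323)) = -14563*(12251 + 590*(-323)) = -14563*(12251 - 190570) = -14563*(-178319) = 2596859597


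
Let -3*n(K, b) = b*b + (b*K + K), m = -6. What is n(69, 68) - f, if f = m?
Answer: -9367/3 ≈ -3122.3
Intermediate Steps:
n(K, b) = -K/3 - b²/3 - K*b/3 (n(K, b) = -(b*b + (b*K + K))/3 = -(b² + (K*b + K))/3 = -(b² + (K + K*b))/3 = -(K + b² + K*b)/3 = -K/3 - b²/3 - K*b/3)
f = -6
n(69, 68) - f = (-⅓*69 - ⅓*68² - ⅓*69*68) - 1*(-6) = (-23 - ⅓*4624 - 1564) + 6 = (-23 - 4624/3 - 1564) + 6 = -9385/3 + 6 = -9367/3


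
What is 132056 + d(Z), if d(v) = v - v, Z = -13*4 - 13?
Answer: 132056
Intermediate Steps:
Z = -65 (Z = -52 - 13 = -65)
d(v) = 0
132056 + d(Z) = 132056 + 0 = 132056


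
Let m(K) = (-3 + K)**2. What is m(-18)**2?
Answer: 194481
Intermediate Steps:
m(-18)**2 = ((-3 - 18)**2)**2 = ((-21)**2)**2 = 441**2 = 194481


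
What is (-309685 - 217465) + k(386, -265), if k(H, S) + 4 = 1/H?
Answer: -203481443/386 ≈ -5.2715e+5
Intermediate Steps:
k(H, S) = -4 + 1/H
(-309685 - 217465) + k(386, -265) = (-309685 - 217465) + (-4 + 1/386) = -527150 + (-4 + 1/386) = -527150 - 1543/386 = -203481443/386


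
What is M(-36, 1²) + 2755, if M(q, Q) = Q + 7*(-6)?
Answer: 2714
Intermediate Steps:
M(q, Q) = -42 + Q (M(q, Q) = Q - 42 = -42 + Q)
M(-36, 1²) + 2755 = (-42 + 1²) + 2755 = (-42 + 1) + 2755 = -41 + 2755 = 2714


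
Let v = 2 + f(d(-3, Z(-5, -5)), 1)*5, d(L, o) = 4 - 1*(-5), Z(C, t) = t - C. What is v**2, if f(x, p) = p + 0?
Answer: 49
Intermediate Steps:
d(L, o) = 9 (d(L, o) = 4 + 5 = 9)
f(x, p) = p
v = 7 (v = 2 + 1*5 = 2 + 5 = 7)
v**2 = 7**2 = 49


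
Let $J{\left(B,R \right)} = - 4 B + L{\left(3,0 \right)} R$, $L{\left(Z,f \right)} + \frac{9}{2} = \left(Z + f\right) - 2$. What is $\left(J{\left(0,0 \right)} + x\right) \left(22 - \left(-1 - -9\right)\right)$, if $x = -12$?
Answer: $-168$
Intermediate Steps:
$L{\left(Z,f \right)} = - \frac{13}{2} + Z + f$ ($L{\left(Z,f \right)} = - \frac{9}{2} - \left(2 - Z - f\right) = - \frac{9}{2} + \left(-2 + Z + f\right) = - \frac{13}{2} + Z + f$)
$J{\left(B,R \right)} = - 4 B - \frac{7 R}{2}$ ($J{\left(B,R \right)} = - 4 B + \left(- \frac{13}{2} + 3 + 0\right) R = - 4 B - \frac{7 R}{2}$)
$\left(J{\left(0,0 \right)} + x\right) \left(22 - \left(-1 - -9\right)\right) = \left(\left(\left(-4\right) 0 - 0\right) - 12\right) \left(22 - \left(-1 - -9\right)\right) = \left(\left(0 + 0\right) - 12\right) \left(22 - \left(-1 + 9\right)\right) = \left(0 - 12\right) \left(22 - 8\right) = - 12 \left(22 - 8\right) = \left(-12\right) 14 = -168$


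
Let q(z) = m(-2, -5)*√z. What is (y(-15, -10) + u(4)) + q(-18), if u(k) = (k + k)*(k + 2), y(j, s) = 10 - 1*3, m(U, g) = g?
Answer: 55 - 15*I*√2 ≈ 55.0 - 21.213*I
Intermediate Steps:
q(z) = -5*√z
y(j, s) = 7 (y(j, s) = 10 - 3 = 7)
u(k) = 2*k*(2 + k) (u(k) = (2*k)*(2 + k) = 2*k*(2 + k))
(y(-15, -10) + u(4)) + q(-18) = (7 + 2*4*(2 + 4)) - 15*I*√2 = (7 + 2*4*6) - 15*I*√2 = (7 + 48) - 15*I*√2 = 55 - 15*I*√2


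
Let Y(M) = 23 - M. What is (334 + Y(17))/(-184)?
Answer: -85/46 ≈ -1.8478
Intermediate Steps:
(334 + Y(17))/(-184) = (334 + (23 - 1*17))/(-184) = -(334 + (23 - 17))/184 = -(334 + 6)/184 = -1/184*340 = -85/46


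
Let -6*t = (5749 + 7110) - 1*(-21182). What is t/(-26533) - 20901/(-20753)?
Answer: 1344616757/1101278698 ≈ 1.2210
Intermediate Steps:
t = -11347/2 (t = -((5749 + 7110) - 1*(-21182))/6 = -(12859 + 21182)/6 = -⅙*34041 = -11347/2 ≈ -5673.5)
t/(-26533) - 20901/(-20753) = -11347/2/(-26533) - 20901/(-20753) = -11347/2*(-1/26533) - 20901*(-1/20753) = 11347/53066 + 20901/20753 = 1344616757/1101278698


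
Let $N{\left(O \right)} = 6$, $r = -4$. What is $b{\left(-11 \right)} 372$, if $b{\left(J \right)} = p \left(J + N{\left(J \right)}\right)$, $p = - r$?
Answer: $-7440$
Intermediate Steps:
$p = 4$ ($p = \left(-1\right) \left(-4\right) = 4$)
$b{\left(J \right)} = 24 + 4 J$ ($b{\left(J \right)} = 4 \left(J + 6\right) = 4 \left(6 + J\right) = 24 + 4 J$)
$b{\left(-11 \right)} 372 = \left(24 + 4 \left(-11\right)\right) 372 = \left(24 - 44\right) 372 = \left(-20\right) 372 = -7440$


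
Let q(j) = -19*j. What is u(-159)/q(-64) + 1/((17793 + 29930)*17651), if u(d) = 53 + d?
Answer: -2349737319/26955477536 ≈ -0.087171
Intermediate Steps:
u(-159)/q(-64) + 1/((17793 + 29930)*17651) = (53 - 159)/((-19*(-64))) + 1/((17793 + 29930)*17651) = -106/1216 + (1/17651)/47723 = -106*1/1216 + (1/47723)*(1/17651) = -53/608 + 1/842358673 = -2349737319/26955477536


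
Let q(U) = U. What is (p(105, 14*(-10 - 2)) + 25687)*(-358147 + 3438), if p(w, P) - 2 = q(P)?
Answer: -9052528389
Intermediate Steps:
p(w, P) = 2 + P
(p(105, 14*(-10 - 2)) + 25687)*(-358147 + 3438) = ((2 + 14*(-10 - 2)) + 25687)*(-358147 + 3438) = ((2 + 14*(-12)) + 25687)*(-354709) = ((2 - 168) + 25687)*(-354709) = (-166 + 25687)*(-354709) = 25521*(-354709) = -9052528389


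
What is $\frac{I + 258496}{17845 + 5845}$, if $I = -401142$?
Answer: $- \frac{3101}{515} \approx -6.0214$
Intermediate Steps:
$\frac{I + 258496}{17845 + 5845} = \frac{-401142 + 258496}{17845 + 5845} = - \frac{142646}{23690} = \left(-142646\right) \frac{1}{23690} = - \frac{3101}{515}$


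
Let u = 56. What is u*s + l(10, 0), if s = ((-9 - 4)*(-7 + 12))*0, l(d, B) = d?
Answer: 10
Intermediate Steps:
s = 0 (s = -13*5*0 = -65*0 = 0)
u*s + l(10, 0) = 56*0 + 10 = 0 + 10 = 10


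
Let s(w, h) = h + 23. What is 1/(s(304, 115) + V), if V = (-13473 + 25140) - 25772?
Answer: -1/13967 ≈ -7.1597e-5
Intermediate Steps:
s(w, h) = 23 + h
V = -14105 (V = 11667 - 25772 = -14105)
1/(s(304, 115) + V) = 1/((23 + 115) - 14105) = 1/(138 - 14105) = 1/(-13967) = -1/13967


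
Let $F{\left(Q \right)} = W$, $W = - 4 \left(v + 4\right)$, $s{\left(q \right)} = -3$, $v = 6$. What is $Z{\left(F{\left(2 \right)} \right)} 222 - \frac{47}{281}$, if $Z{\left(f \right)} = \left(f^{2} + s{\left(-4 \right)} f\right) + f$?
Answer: $\frac{104801713}{281} \approx 3.7296 \cdot 10^{5}$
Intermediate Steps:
$W = -40$ ($W = - 4 \left(6 + 4\right) = \left(-4\right) 10 = -40$)
$F{\left(Q \right)} = -40$
$Z{\left(f \right)} = f^{2} - 2 f$ ($Z{\left(f \right)} = \left(f^{2} - 3 f\right) + f = f^{2} - 2 f$)
$Z{\left(F{\left(2 \right)} \right)} 222 - \frac{47}{281} = - 40 \left(-2 - 40\right) 222 - \frac{47}{281} = \left(-40\right) \left(-42\right) 222 - \frac{47}{281} = 1680 \cdot 222 - \frac{47}{281} = 372960 - \frac{47}{281} = \frac{104801713}{281}$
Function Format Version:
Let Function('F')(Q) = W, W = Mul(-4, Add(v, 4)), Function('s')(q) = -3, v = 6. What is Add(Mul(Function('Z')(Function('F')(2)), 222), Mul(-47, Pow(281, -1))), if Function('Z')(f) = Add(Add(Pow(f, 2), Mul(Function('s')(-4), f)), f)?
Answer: Rational(104801713, 281) ≈ 3.7296e+5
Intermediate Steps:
W = -40 (W = Mul(-4, Add(6, 4)) = Mul(-4, 10) = -40)
Function('F')(Q) = -40
Function('Z')(f) = Add(Pow(f, 2), Mul(-2, f)) (Function('Z')(f) = Add(Add(Pow(f, 2), Mul(-3, f)), f) = Add(Pow(f, 2), Mul(-2, f)))
Add(Mul(Function('Z')(Function('F')(2)), 222), Mul(-47, Pow(281, -1))) = Add(Mul(Mul(-40, Add(-2, -40)), 222), Mul(-47, Pow(281, -1))) = Add(Mul(Mul(-40, -42), 222), Mul(-47, Rational(1, 281))) = Add(Mul(1680, 222), Rational(-47, 281)) = Add(372960, Rational(-47, 281)) = Rational(104801713, 281)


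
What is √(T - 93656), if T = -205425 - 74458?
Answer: I*√373539 ≈ 611.18*I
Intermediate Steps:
T = -279883
√(T - 93656) = √(-279883 - 93656) = √(-373539) = I*√373539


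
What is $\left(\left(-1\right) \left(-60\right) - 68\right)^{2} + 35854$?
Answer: $35918$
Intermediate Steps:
$\left(\left(-1\right) \left(-60\right) - 68\right)^{2} + 35854 = \left(60 - 68\right)^{2} + 35854 = \left(-8\right)^{2} + 35854 = 64 + 35854 = 35918$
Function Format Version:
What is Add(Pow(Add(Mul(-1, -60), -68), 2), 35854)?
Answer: 35918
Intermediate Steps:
Add(Pow(Add(Mul(-1, -60), -68), 2), 35854) = Add(Pow(Add(60, -68), 2), 35854) = Add(Pow(-8, 2), 35854) = Add(64, 35854) = 35918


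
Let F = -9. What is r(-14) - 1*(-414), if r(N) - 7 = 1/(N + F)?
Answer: 9682/23 ≈ 420.96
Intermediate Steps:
r(N) = 7 + 1/(-9 + N) (r(N) = 7 + 1/(N - 9) = 7 + 1/(-9 + N))
r(-14) - 1*(-414) = (-62 + 7*(-14))/(-9 - 14) - 1*(-414) = (-62 - 98)/(-23) + 414 = -1/23*(-160) + 414 = 160/23 + 414 = 9682/23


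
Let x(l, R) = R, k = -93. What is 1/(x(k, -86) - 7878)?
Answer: -1/7964 ≈ -0.00012557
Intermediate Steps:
1/(x(k, -86) - 7878) = 1/(-86 - 7878) = 1/(-7964) = -1/7964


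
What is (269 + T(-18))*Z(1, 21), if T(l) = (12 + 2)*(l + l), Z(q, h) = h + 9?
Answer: -7050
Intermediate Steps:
Z(q, h) = 9 + h
T(l) = 28*l (T(l) = 14*(2*l) = 28*l)
(269 + T(-18))*Z(1, 21) = (269 + 28*(-18))*(9 + 21) = (269 - 504)*30 = -235*30 = -7050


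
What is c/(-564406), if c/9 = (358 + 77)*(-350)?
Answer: 685125/282203 ≈ 2.4278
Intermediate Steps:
c = -1370250 (c = 9*((358 + 77)*(-350)) = 9*(435*(-350)) = 9*(-152250) = -1370250)
c/(-564406) = -1370250/(-564406) = -1370250*(-1/564406) = 685125/282203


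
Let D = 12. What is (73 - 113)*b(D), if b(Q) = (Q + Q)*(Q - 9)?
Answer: -2880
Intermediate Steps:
b(Q) = 2*Q*(-9 + Q) (b(Q) = (2*Q)*(-9 + Q) = 2*Q*(-9 + Q))
(73 - 113)*b(D) = (73 - 113)*(2*12*(-9 + 12)) = -80*12*3 = -40*72 = -2880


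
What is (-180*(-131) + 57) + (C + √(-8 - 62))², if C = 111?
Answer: 35888 + 222*I*√70 ≈ 35888.0 + 1857.4*I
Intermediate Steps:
(-180*(-131) + 57) + (C + √(-8 - 62))² = (-180*(-131) + 57) + (111 + √(-8 - 62))² = (23580 + 57) + (111 + √(-70))² = 23637 + (111 + I*√70)²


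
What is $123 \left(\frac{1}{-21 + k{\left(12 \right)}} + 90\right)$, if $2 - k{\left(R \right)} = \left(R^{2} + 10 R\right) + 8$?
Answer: $\frac{1073749}{97} \approx 11070.0$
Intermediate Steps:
$k{\left(R \right)} = -6 - R^{2} - 10 R$ ($k{\left(R \right)} = 2 - \left(\left(R^{2} + 10 R\right) + 8\right) = 2 - \left(8 + R^{2} + 10 R\right) = -6 - R^{2} - 10 R$)
$123 \left(\frac{1}{-21 + k{\left(12 \right)}} + 90\right) = 123 \left(\frac{1}{-21 - 270} + 90\right) = 123 \left(\frac{1}{-291} + 90\right) = 123 \left(- \frac{1}{291} + 90\right) = 123 \cdot \frac{26189}{291} = \frac{1073749}{97}$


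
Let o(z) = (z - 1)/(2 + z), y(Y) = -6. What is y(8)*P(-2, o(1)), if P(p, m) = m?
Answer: 0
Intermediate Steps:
o(z) = (-1 + z)/(2 + z)
y(8)*P(-2, o(1)) = -6*(-1 + 1)/(2 + 1) = -6*0/3 = -2*0 = -6*0 = 0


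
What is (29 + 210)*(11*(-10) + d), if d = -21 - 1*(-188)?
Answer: 13623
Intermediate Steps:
d = 167 (d = -21 + 188 = 167)
(29 + 210)*(11*(-10) + d) = (29 + 210)*(11*(-10) + 167) = 239*(-110 + 167) = 239*57 = 13623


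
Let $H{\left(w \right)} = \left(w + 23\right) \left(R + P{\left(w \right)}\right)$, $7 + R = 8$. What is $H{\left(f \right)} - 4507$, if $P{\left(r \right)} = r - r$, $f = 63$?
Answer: $-4421$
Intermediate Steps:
$R = 1$ ($R = -7 + 8 = 1$)
$P{\left(r \right)} = 0$
$H{\left(w \right)} = 23 + w$ ($H{\left(w \right)} = \left(w + 23\right) \left(1 + 0\right) = \left(23 + w\right) 1 = 23 + w$)
$H{\left(f \right)} - 4507 = \left(23 + 63\right) - 4507 = 86 - 4507 = -4421$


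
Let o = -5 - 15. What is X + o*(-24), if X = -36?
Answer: 444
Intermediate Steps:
o = -20
X + o*(-24) = -36 - 20*(-24) = -36 + 480 = 444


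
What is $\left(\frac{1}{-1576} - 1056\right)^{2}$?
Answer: $\frac{2769751362049}{2483776} \approx 1.1151 \cdot 10^{6}$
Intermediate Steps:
$\left(\frac{1}{-1576} - 1056\right)^{2} = \left(- \frac{1}{1576} - 1056\right)^{2} = \left(- \frac{1664257}{1576}\right)^{2} = \frac{2769751362049}{2483776}$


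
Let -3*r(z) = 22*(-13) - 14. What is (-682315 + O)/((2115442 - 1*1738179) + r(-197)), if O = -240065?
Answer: -922380/377363 ≈ -2.4443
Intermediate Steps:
r(z) = 100 (r(z) = -(22*(-13) - 14)/3 = -(-286 - 14)/3 = -⅓*(-300) = 100)
(-682315 + O)/((2115442 - 1*1738179) + r(-197)) = (-682315 - 240065)/((2115442 - 1*1738179) + 100) = -922380/((2115442 - 1738179) + 100) = -922380/(377263 + 100) = -922380/377363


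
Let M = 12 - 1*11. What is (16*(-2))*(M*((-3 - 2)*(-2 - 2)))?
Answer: -640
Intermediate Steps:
M = 1 (M = 12 - 11 = 1)
(16*(-2))*(M*((-3 - 2)*(-2 - 2))) = (16*(-2))*(1*((-3 - 2)*(-2 - 2))) = -32*(-5*(-4)) = -32*20 = -640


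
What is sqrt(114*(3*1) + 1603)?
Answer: sqrt(1945) ≈ 44.102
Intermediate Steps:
sqrt(114*(3*1) + 1603) = sqrt(114*3 + 1603) = sqrt(342 + 1603) = sqrt(1945)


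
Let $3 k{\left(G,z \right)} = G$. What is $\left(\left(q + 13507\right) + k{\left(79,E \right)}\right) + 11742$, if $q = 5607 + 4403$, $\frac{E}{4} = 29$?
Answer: $\frac{105856}{3} \approx 35285.0$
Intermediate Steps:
$E = 116$ ($E = 4 \cdot 29 = 116$)
$q = 10010$
$k{\left(G,z \right)} = \frac{G}{3}$
$\left(\left(q + 13507\right) + k{\left(79,E \right)}\right) + 11742 = \left(\left(10010 + 13507\right) + \frac{1}{3} \cdot 79\right) + 11742 = \left(23517 + \frac{79}{3}\right) + 11742 = \frac{70630}{3} + 11742 = \frac{105856}{3}$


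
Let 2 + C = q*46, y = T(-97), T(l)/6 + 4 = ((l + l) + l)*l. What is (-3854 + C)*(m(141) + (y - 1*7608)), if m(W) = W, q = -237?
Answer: -2388892218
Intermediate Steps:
T(l) = -24 + 18*l**2 (T(l) = -24 + 6*(((l + l) + l)*l) = -24 + 6*((2*l + l)*l) = -24 + 6*((3*l)*l) = -24 + 6*(3*l**2) = -24 + 18*l**2)
y = 169338 (y = -24 + 18*(-97)**2 = -24 + 18*9409 = -24 + 169362 = 169338)
C = -10904 (C = -2 - 237*46 = -2 - 10902 = -10904)
(-3854 + C)*(m(141) + (y - 1*7608)) = (-3854 - 10904)*(141 + (169338 - 1*7608)) = -14758*(141 + (169338 - 7608)) = -14758*(141 + 161730) = -14758*161871 = -2388892218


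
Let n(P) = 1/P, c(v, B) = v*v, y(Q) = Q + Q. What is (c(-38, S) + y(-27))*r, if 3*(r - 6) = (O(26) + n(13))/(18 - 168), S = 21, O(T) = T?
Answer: 1610593/195 ≈ 8259.5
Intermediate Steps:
y(Q) = 2*Q
c(v, B) = v**2
r = 11587/1950 (r = 6 + ((26 + 1/13)/(18 - 168))/3 = 6 + ((26 + 1/13)/(-150))/3 = 6 + ((339/13)*(-1/150))/3 = 6 + (1/3)*(-113/650) = 6 - 113/1950 = 11587/1950 ≈ 5.9420)
(c(-38, S) + y(-27))*r = ((-38)**2 + 2*(-27))*(11587/1950) = (1444 - 54)*(11587/1950) = 1390*(11587/1950) = 1610593/195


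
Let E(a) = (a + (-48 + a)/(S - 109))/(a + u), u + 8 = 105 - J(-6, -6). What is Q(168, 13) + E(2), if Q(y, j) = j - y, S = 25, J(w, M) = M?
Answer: -683443/4410 ≈ -154.98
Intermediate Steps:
u = 103 (u = -8 + (105 - 1*(-6)) = -8 + (105 + 6) = -8 + 111 = 103)
E(a) = (4/7 + 83*a/84)/(103 + a) (E(a) = (a + (-48 + a)/(25 - 109))/(a + 103) = (a + (-48 + a)/(-84))/(103 + a) = (a + (-48 + a)*(-1/84))/(103 + a) = (a + (4/7 - a/84))/(103 + a) = (4/7 + 83*a/84)/(103 + a))
Q(168, 13) + E(2) = (13 - 1*168) + (48 + 83*2)/(84*(103 + 2)) = (13 - 168) + (1/84)*(48 + 166)/105 = -155 + (1/84)*(1/105)*214 = -155 + 107/4410 = -683443/4410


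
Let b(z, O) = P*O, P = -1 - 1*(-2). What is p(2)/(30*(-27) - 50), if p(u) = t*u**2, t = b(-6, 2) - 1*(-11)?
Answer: -13/215 ≈ -0.060465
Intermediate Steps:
P = 1 (P = -1 + 2 = 1)
b(z, O) = O (b(z, O) = 1*O = O)
t = 13 (t = 2 - 1*(-11) = 2 + 11 = 13)
p(u) = 13*u**2
p(2)/(30*(-27) - 50) = (13*2**2)/(30*(-27) - 50) = (13*4)/(-810 - 50) = 52/(-860) = 52*(-1/860) = -13/215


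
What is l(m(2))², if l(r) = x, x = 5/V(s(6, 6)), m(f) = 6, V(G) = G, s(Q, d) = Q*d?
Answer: 25/1296 ≈ 0.019290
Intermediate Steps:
x = 5/36 (x = 5/((6*6)) = 5/36 ≈ 0.13889)
l(r) = 5/36
l(m(2))² = (5/36)² = 25/1296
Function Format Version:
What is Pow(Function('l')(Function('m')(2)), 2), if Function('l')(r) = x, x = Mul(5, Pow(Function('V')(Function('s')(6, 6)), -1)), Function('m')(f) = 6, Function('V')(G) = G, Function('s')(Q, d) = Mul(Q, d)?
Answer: Rational(25, 1296) ≈ 0.019290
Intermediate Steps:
x = Rational(5, 36) (x = Mul(5, Pow(Mul(6, 6), -1)) = Mul(5, Pow(36, -1)) = Mul(5, Rational(1, 36)) = Rational(5, 36) ≈ 0.13889)
Function('l')(r) = Rational(5, 36)
Pow(Function('l')(Function('m')(2)), 2) = Pow(Rational(5, 36), 2) = Rational(25, 1296)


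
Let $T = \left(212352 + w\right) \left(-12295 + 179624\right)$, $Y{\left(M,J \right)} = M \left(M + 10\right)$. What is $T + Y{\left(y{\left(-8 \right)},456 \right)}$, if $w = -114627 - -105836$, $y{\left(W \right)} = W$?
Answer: $34061658553$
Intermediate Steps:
$w = -8791$ ($w = -114627 + 105836 = -8791$)
$Y{\left(M,J \right)} = M \left(10 + M\right)$
$T = 34061658569$ ($T = \left(212352 - 8791\right) \left(-12295 + 179624\right) = 203561 \cdot 167329 = 34061658569$)
$T + Y{\left(y{\left(-8 \right)},456 \right)} = 34061658569 - 8 \left(10 - 8\right) = 34061658569 - 16 = 34061658553$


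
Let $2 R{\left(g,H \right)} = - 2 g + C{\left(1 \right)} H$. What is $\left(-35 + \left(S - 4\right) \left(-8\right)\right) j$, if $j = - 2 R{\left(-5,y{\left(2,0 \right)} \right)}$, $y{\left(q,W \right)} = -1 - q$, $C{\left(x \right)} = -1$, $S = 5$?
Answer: $559$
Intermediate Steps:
$R{\left(g,H \right)} = - g - \frac{H}{2}$ ($R{\left(g,H \right)} = \frac{- 2 g - H}{2} = \frac{- H - 2 g}{2} = - g - \frac{H}{2}$)
$j = -13$ ($j = - 2 \left(\left(-1\right) \left(-5\right) - \frac{-1 - 2}{2}\right) = - 2 \left(5 - \frac{-1 - 2}{2}\right) = - 2 \left(5 - - \frac{3}{2}\right) = - 2 \left(5 + \frac{3}{2}\right) = \left(-2\right) \frac{13}{2} = -13$)
$\left(-35 + \left(S - 4\right) \left(-8\right)\right) j = \left(-35 + \left(5 - 4\right) \left(-8\right)\right) \left(-13\right) = \left(-35 + 1 \left(-8\right)\right) \left(-13\right) = \left(-35 - 8\right) \left(-13\right) = \left(-43\right) \left(-13\right) = 559$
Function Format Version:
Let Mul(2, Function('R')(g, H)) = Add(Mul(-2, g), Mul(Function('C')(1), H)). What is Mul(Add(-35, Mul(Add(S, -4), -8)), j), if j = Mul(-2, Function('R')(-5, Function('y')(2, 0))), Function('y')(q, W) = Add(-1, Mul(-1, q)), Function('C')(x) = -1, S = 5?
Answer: 559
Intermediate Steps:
Function('R')(g, H) = Add(Mul(-1, g), Mul(Rational(-1, 2), H)) (Function('R')(g, H) = Mul(Rational(1, 2), Add(Mul(-2, g), Mul(-1, H))) = Mul(Rational(1, 2), Add(Mul(-1, H), Mul(-2, g))) = Add(Mul(-1, g), Mul(Rational(-1, 2), H)))
j = -13 (j = Mul(-2, Add(Mul(-1, -5), Mul(Rational(-1, 2), Add(-1, Mul(-1, 2))))) = Mul(-2, Add(5, Mul(Rational(-1, 2), Add(-1, -2)))) = Mul(-2, Add(5, Mul(Rational(-1, 2), -3))) = Mul(-2, Add(5, Rational(3, 2))) = Mul(-2, Rational(13, 2)) = -13)
Mul(Add(-35, Mul(Add(S, -4), -8)), j) = Mul(Add(-35, Mul(Add(5, -4), -8)), -13) = Mul(Add(-35, Mul(1, -8)), -13) = Mul(Add(-35, -8), -13) = Mul(-43, -13) = 559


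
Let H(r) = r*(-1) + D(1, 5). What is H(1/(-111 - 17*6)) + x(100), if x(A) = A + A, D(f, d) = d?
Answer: 43666/213 ≈ 205.00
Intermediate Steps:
x(A) = 2*A
H(r) = 5 - r (H(r) = r*(-1) + 5 = -r + 5 = 5 - r)
H(1/(-111 - 17*6)) + x(100) = (5 - 1/(-111 - 17*6)) + 2*100 = (5 - 1/(-111 - 102)) + 200 = (5 - 1/(-213)) + 200 = (5 - 1*(-1/213)) + 200 = (5 + 1/213) + 200 = 1066/213 + 200 = 43666/213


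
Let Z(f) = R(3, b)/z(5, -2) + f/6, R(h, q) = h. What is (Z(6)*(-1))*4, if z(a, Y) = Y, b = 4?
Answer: 2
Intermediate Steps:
Z(f) = -3/2 + f/6 (Z(f) = 3/(-2) + f/6 = 3*(-½) + f*(⅙) = -3/2 + f/6)
(Z(6)*(-1))*4 = ((-3/2 + (⅙)*6)*(-1))*4 = ((-3/2 + 1)*(-1))*4 = -½*(-1)*4 = (½)*4 = 2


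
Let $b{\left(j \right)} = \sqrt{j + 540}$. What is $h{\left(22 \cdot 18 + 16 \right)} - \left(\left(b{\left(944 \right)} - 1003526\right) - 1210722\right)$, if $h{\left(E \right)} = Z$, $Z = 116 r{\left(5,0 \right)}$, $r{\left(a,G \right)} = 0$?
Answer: $2214248 - 2 \sqrt{371} \approx 2.2142 \cdot 10^{6}$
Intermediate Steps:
$b{\left(j \right)} = \sqrt{540 + j}$
$Z = 0$ ($Z = 116 \cdot 0 = 0$)
$h{\left(E \right)} = 0$
$h{\left(22 \cdot 18 + 16 \right)} - \left(\left(b{\left(944 \right)} - 1003526\right) - 1210722\right) = 0 - \left(\left(\sqrt{540 + 944} - 1003526\right) - 1210722\right) = 0 - \left(\left(\sqrt{1484} - 1003526\right) - 1210722\right) = 0 - \left(\left(2 \sqrt{371} - 1003526\right) - 1210722\right) = 0 - \left(\left(-1003526 + 2 \sqrt{371}\right) - 1210722\right) = 0 - \left(-2214248 + 2 \sqrt{371}\right) = 0 + \left(2214248 - 2 \sqrt{371}\right) = 2214248 - 2 \sqrt{371}$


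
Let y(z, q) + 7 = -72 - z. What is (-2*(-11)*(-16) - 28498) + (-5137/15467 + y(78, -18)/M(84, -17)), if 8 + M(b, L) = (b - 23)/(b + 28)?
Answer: -372328480917/12914945 ≈ -28829.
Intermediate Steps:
M(b, L) = -8 + (-23 + b)/(28 + b) (M(b, L) = -8 + (b - 23)/(b + 28) = -8 + (-23 + b)/(28 + b))
y(z, q) = -79 - z (y(z, q) = -7 + (-72 - z) = -79 - z)
(-2*(-11)*(-16) - 28498) + (-5137/15467 + y(78, -18)/M(84, -17)) = (-2*(-11)*(-16) - 28498) + (-5137/15467 + (-79 - 1*78)/(((-247 - 7*84)/(28 + 84)))) = (22*(-16) - 28498) + (-5137*1/15467 + (-79 - 78)/(((-247 - 588)/112))) = (-352 - 28498) + (-5137/15467 - 157/((1/112)*(-835))) = -28850 + (-5137/15467 - 157/(-835/112)) = -28850 + (-5137/15467 - 157*(-112/835)) = -28850 + (-5137/15467 + 17584/835) = -28850 + 267682333/12914945 = -372328480917/12914945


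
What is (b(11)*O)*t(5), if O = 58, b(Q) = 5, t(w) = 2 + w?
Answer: 2030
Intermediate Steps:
(b(11)*O)*t(5) = (5*58)*(2 + 5) = 290*7 = 2030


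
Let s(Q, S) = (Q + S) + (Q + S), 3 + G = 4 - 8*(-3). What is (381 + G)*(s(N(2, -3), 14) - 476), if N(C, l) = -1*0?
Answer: -181888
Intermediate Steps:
N(C, l) = 0
G = 25 (G = -3 + (4 - 8*(-3)) = -3 + (4 + 24) = -3 + 28 = 25)
s(Q, S) = 2*Q + 2*S
(381 + G)*(s(N(2, -3), 14) - 476) = (381 + 25)*((2*0 + 2*14) - 476) = 406*((0 + 28) - 476) = 406*(28 - 476) = 406*(-448) = -181888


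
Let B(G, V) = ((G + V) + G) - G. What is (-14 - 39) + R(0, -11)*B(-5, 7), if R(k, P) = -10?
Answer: -73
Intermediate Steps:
B(G, V) = G + V (B(G, V) = (V + 2*G) - G = G + V)
(-14 - 39) + R(0, -11)*B(-5, 7) = (-14 - 39) - 10*(-5 + 7) = -53 - 10*2 = -53 - 20 = -73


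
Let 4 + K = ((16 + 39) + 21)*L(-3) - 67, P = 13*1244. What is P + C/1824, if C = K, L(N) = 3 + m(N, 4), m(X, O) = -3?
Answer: 29497657/1824 ≈ 16172.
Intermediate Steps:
P = 16172
L(N) = 0 (L(N) = 3 - 3 = 0)
K = -71 (K = -4 + (((16 + 39) + 21)*0 - 67) = -4 + ((55 + 21)*0 - 67) = -4 + (76*0 - 67) = -4 + (0 - 67) = -4 - 67 = -71)
C = -71
P + C/1824 = 16172 - 71/1824 = 29497657/1824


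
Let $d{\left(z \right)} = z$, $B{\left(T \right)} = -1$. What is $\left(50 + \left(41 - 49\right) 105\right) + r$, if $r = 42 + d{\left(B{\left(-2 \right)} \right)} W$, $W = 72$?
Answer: $-820$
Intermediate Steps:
$r = -30$ ($r = 42 - 72 = -30$)
$\left(50 + \left(41 - 49\right) 105\right) + r = \left(50 + \left(41 - 49\right) 105\right) - 30 = \left(50 - 840\right) - 30 = -790 - 30 = -820$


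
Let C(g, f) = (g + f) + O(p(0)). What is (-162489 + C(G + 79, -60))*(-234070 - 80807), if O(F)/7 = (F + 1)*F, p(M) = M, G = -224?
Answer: 51228598638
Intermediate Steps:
O(F) = 7*F*(1 + F) (O(F) = 7*((F + 1)*F) = 7*((1 + F)*F) = 7*(F*(1 + F)) = 7*F*(1 + F))
C(g, f) = f + g (C(g, f) = (g + f) + 7*0*(1 + 0) = (f + g) + 7*0*1 = (f + g) + 0 = f + g)
(-162489 + C(G + 79, -60))*(-234070 - 80807) = (-162489 + (-60 + (-224 + 79)))*(-234070 - 80807) = (-162489 + (-60 - 145))*(-314877) = (-162489 - 205)*(-314877) = -162694*(-314877) = 51228598638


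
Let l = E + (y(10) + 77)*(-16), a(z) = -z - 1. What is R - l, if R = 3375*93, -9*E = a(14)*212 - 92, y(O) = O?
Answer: 2834131/9 ≈ 3.1490e+5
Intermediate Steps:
a(z) = -1 - z
E = 3272/9 (E = -((-1 - 1*14)*212 - 92)/9 = -((-1 - 14)*212 - 92)/9 = -(-15*212 - 92)/9 = -(-3180 - 92)/9 = -⅑*(-3272) = 3272/9 ≈ 363.56)
l = -9256/9 (l = 3272/9 + (10 + 77)*(-16) = 3272/9 + 87*(-16) = 3272/9 - 1392 = -9256/9 ≈ -1028.4)
R = 313875
R - l = 313875 - 1*(-9256/9) = 313875 + 9256/9 = 2834131/9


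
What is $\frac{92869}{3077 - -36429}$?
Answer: $\frac{92869}{39506} \approx 2.3508$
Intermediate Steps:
$\frac{92869}{3077 - -36429} = \frac{92869}{3077 + 36429} = \frac{92869}{39506}$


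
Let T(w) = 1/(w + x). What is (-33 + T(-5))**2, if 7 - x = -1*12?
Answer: 212521/196 ≈ 1084.3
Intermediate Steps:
x = 19 (x = 7 - (-1)*12 = 7 - 1*(-12) = 7 + 12 = 19)
T(w) = 1/(19 + w) (T(w) = 1/(w + 19) = 1/(19 + w))
(-33 + T(-5))**2 = (-33 + 1/(19 - 5))**2 = (-33 + 1/14)**2 = (-461/14)**2 = 212521/196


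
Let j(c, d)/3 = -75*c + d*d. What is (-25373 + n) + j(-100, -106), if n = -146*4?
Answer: 30251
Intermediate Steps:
j(c, d) = -225*c + 3*d² (j(c, d) = 3*(-75*c + d*d) = 3*(-75*c + d²) = 3*(d² - 75*c) = -225*c + 3*d²)
n = -584
(-25373 + n) + j(-100, -106) = (-25373 - 584) + (-225*(-100) + 3*(-106)²) = -25957 + (22500 + 3*11236) = -25957 + (22500 + 33708) = -25957 + 56208 = 30251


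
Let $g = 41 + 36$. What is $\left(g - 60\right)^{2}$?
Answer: $289$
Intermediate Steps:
$g = 77$
$\left(g - 60\right)^{2} = \left(77 - 60\right)^{2} = 17^{2} = 289$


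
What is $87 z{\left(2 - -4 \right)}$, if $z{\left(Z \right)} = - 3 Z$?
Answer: $-1566$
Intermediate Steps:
$87 z{\left(2 - -4 \right)} = 87 \left(- 3 \left(2 - -4\right)\right) = 87 \left(- 3 \left(2 + 4\right)\right) = 87 \left(\left(-3\right) 6\right) = 87 \left(-18\right) = -1566$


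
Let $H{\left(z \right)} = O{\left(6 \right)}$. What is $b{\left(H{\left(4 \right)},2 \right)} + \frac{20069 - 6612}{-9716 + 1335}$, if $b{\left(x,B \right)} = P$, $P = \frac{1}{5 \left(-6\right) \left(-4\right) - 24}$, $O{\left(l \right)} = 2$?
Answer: $- \frac{1283491}{804576} \approx -1.5952$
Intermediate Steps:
$H{\left(z \right)} = 2$
$P = \frac{1}{96}$ ($P = \frac{1}{\left(-30\right) \left(-4\right) - 24} = \frac{1}{120 - 24} = \frac{1}{96} \approx 0.010417$)
$b{\left(x,B \right)} = \frac{1}{96}$
$b{\left(H{\left(4 \right)},2 \right)} + \frac{20069 - 6612}{-9716 + 1335} = \frac{1}{96} + \frac{20069 - 6612}{-9716 + 1335} = \frac{1}{96} + \frac{13457}{-8381} = \frac{1}{96} + 13457 \left(- \frac{1}{8381}\right) = \frac{1}{96} - \frac{13457}{8381} = - \frac{1283491}{804576}$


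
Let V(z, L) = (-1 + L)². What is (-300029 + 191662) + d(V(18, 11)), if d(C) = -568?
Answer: -108935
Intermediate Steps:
(-300029 + 191662) + d(V(18, 11)) = (-300029 + 191662) - 568 = -108367 - 568 = -108935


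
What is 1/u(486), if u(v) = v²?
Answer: 1/236196 ≈ 4.2338e-6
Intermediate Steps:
1/u(486) = 1/(486²) = 1/236196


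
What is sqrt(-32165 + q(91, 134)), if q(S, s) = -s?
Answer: I*sqrt(32299) ≈ 179.72*I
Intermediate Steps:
sqrt(-32165 + q(91, 134)) = sqrt(-32165 - 1*134) = sqrt(-32165 - 134) = sqrt(-32299) = I*sqrt(32299)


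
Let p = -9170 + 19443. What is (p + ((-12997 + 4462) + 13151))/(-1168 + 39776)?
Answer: 14889/38608 ≈ 0.38565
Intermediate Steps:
p = 10273
(p + ((-12997 + 4462) + 13151))/(-1168 + 39776) = (10273 + ((-12997 + 4462) + 13151))/(-1168 + 39776) = (10273 + (-8535 + 13151))/38608 = (10273 + 4616)*(1/38608) = 14889*(1/38608) = 14889/38608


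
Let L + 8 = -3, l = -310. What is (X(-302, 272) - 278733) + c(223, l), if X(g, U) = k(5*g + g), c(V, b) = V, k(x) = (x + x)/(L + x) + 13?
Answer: -507696407/1823 ≈ -2.7850e+5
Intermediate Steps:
L = -11 (L = -8 - 3 = -11)
k(x) = 13 + 2*x/(-11 + x) (k(x) = (x + x)/(-11 + x) + 13 = (2*x)/(-11 + x) + 13 = 2*x/(-11 + x) + 13 = 13 + 2*x/(-11 + x))
X(g, U) = (-143 + 90*g)/(-11 + 6*g) (X(g, U) = (-143 + 15*(5*g + g))/(-11 + (5*g + g)) = (-143 + 15*(6*g))/(-11 + 6*g) = (-143 + 90*g)/(-11 + 6*g))
(X(-302, 272) - 278733) + c(223, l) = ((-143 + 90*(-302))/(-11 + 6*(-302)) - 278733) + 223 = ((-143 - 27180)/(-11 - 1812) - 278733) + 223 = (-27323/(-1823) - 278733) + 223 = (-1/1823*(-27323) - 278733) + 223 = (27323/1823 - 278733) + 223 = -508102936/1823 + 223 = -507696407/1823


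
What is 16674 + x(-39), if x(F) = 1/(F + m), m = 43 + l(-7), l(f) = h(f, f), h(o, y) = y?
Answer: 50021/3 ≈ 16674.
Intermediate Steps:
l(f) = f
m = 36 (m = 43 - 7 = 36)
x(F) = 1/(36 + F) (x(F) = 1/(F + 36) = 1/(36 + F))
16674 + x(-39) = 16674 + 1/(36 - 39) = 16674 + 1/(-3) = 16674 - 1/3 = 50021/3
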